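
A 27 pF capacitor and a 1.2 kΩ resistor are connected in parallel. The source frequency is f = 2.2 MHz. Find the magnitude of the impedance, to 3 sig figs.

1100 Ω

ω = 2πf = 1.382e+07 rad/s
X_C = 1/(ωC) = 2680 Ω
Parallel: admittances add. Y = 1/R + jωC
Y = (0.000833 + j0.000373) S
|Y| = 0.000913 S → |Z| = 1/|Y| = 1100 Ω, ∠Z = −∠Y = -24.1°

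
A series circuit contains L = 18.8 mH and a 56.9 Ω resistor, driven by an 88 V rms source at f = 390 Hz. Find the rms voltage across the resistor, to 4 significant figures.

ω = 2πf = 2450 rad/s
X_L = ωL = 46.07 Ω
Z = 56.90 + j46.07 Ω
|Z| = √(56.90² + 46.07²) = 73.21 Ω
I = V/|Z| = 1.202 A
V_R = I·|Z_R| = 1.202 × 56.90 = 68.39 V

68.39 V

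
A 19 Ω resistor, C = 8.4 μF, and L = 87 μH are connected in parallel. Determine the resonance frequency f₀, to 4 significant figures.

ω₀ = 1/√(LC) = 1/√(8.7e-05 × 8.4e-06) = 36990 rad/s
f₀ = ω₀/(2π) = 5.887 kHz

5.887 kHz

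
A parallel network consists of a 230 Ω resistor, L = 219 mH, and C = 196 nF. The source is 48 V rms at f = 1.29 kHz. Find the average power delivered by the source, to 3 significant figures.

10.0 W

ω = 2πf = 8105 rad/s
X_L = ωL = 1780 Ω
X_C = 1/(ωC) = 629 Ω
Parallel: admittances add. Y = 1/R + 1/(jωL) + jωC
Y = (0.00435 + j0.00103) S
|Y| = 0.00447 S → |Z| = 1/|Y| = 224 Ω, ∠Z = −∠Y = -13.3°
I = V/|Z| = 214 mA
P = VI cos φ = 48 × 0.214 × cos(-13.3°) = 10.0 W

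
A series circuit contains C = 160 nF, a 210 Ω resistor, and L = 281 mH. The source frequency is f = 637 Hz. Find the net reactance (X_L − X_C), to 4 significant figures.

ω = 2πf = 4002 rad/s
X_L = ωL = 1125 Ω
X_C = 1/(ωC) = 1562 Ω
X = 1125 − 1562 = -436.9 Ω

-436.9 Ω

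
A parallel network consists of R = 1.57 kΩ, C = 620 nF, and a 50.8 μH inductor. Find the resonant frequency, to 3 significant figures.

ω₀ = 1/√(LC) = 1/√(5.08e-05 × 6.2e-07) = 178200 rad/s
f₀ = ω₀/(2π) = 28.4 kHz

28.4 kHz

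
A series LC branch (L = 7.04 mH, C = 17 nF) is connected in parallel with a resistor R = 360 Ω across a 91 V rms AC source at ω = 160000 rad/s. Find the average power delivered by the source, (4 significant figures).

X_L = ωL = 1126 Ω
X_C = 1/(ωC) = 367.6 Ω
Branch 1: Z₁ = R = 360.0 Ω
Branch 2 (series LC): Z₂ = j(X_L − X_C) = j758.8 Ω
Parallel: Z = Z₁Z₂/(Z₁+Z₂), |Z| = 325.2 Ω, ∠Z = 25.38°
I = V/|Z| = 279.8 mA
P = VI cos φ = 91 × 0.2798 × cos(25.38°) = 23.00 W

23.00 W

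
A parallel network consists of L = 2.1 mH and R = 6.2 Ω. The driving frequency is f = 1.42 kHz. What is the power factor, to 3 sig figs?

0.949

ω = 2πf = 8922 rad/s
X_L = ωL = 18.7 Ω
Parallel: admittances add. Y = 1/R + 1/(jωL)
Y = (0.161 − j0.0534) S
|Y| = 0.170 S → |Z| = 1/|Y| = 5.89 Ω, ∠Z = −∠Y = 18.3°
cos φ = cos(18.3°) = 0.949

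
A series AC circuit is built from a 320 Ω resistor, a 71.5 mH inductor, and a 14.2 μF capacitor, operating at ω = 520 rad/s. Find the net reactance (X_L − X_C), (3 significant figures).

-98.2 Ω

X_L = ωL = 37.2 Ω
X_C = 1/(ωC) = 135 Ω
X = 37.2 − 135 = -98.2 Ω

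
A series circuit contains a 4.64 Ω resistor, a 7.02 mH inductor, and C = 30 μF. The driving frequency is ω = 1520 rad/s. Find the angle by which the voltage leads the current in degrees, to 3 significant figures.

X_L = ωL = 10.7 Ω
X_C = 1/(ωC) = 21.9 Ω
Net reactance X = X_L − X_C = -11.3 Ω
Z = 4.64 − j11.3 Ω
|Z| = √(4.64² + 11.3²) = 12.2 Ω
∠Z = arctan(-11.3/4.64) = -67.6°

-67.6°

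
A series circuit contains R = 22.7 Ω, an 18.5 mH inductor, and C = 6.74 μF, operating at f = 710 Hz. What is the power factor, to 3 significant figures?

0.418

ω = 2πf = 4461 rad/s
X_L = ωL = 82.5 Ω
X_C = 1/(ωC) = 33.3 Ω
Net reactance X = X_L − X_C = 49.3 Ω
Z = 22.7 + j49.3 Ω
|Z| = √(22.7² + 49.3²) = 54.2 Ω
∠Z = arctan(49.3/22.7) = 65.3°
cos φ = cos(65.3°) = 0.418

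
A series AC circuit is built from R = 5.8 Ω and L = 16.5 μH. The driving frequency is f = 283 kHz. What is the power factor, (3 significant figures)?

0.194

ω = 2πf = 1.778e+06 rad/s
X_L = ωL = 29.3 Ω
Z = 5.80 + j29.3 Ω
|Z| = √(5.80² + 29.3²) = 29.9 Ω
∠Z = arctan(29.3/5.80) = 78.8°
cos φ = cos(78.8°) = 0.194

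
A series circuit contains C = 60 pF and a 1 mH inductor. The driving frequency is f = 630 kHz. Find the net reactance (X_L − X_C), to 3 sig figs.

-252 Ω

ω = 2πf = 3.958e+06 rad/s
X_L = ωL = 3960 Ω
X_C = 1/(ωC) = 4210 Ω
X = 3960 − 4210 = -252 Ω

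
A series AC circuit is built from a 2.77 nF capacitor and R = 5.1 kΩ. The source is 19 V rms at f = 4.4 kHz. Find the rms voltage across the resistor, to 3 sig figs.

ω = 2πf = 27650 rad/s
X_C = 1/(ωC) = 13100 Ω
Z = 5100 − j13100 Ω
|Z| = √(5100² + 13100²) = 14000 Ω
I = V/|Z| = 1.36 mA
V_R = I·|Z_R| = 0.00136 × 5100 = 6.91 V

6.91 V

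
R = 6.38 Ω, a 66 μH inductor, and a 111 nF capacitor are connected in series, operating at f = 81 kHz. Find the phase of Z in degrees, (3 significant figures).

ω = 2πf = 508900 rad/s
X_L = ωL = 33.6 Ω
X_C = 1/(ωC) = 17.7 Ω
Net reactance X = X_L − X_C = 15.9 Ω
Z = 6.38 + j15.9 Ω
|Z| = √(6.38² + 15.9²) = 17.1 Ω
∠Z = arctan(15.9/6.38) = 68.1°

68.1°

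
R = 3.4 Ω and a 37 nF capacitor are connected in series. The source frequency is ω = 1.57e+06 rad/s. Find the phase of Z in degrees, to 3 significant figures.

X_C = 1/(ωC) = 17.2 Ω
Z = 3.40 − j17.2 Ω
|Z| = √(3.40² + 17.2²) = 17.5 Ω
∠Z = arctan(-17.2/3.40) = -78.8°

-78.8°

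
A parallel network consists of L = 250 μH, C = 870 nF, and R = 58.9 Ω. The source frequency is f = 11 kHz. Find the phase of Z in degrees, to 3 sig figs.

-7.57°

ω = 2πf = 69120 rad/s
X_L = ωL = 17.3 Ω
X_C = 1/(ωC) = 16.6 Ω
Parallel: admittances add. Y = 1/R + 1/(jωL) + jωC
Y = (0.0170 + j0.00226) S
|Y| = 0.0171 S → |Z| = 1/|Y| = 58.4 Ω, ∠Z = −∠Y = -7.57°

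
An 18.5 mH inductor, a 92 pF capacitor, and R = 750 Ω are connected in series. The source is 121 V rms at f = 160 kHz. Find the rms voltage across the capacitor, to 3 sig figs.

ω = 2πf = 1.005e+06 rad/s
X_L = ωL = 18600 Ω
X_C = 1/(ωC) = 10800 Ω
Net reactance X = X_L − X_C = 7790 Ω
Z = 750 + j7790 Ω
|Z| = √(750² + 7790²) = 7820 Ω
I = V/|Z| = 15.5 mA
V_C = I·|Z_C| = 0.0155 × 10800 = 167 V

167 V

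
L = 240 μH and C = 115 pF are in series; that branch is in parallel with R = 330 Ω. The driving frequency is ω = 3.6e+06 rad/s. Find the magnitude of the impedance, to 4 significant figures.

322.8 Ω

X_L = ωL = 864.0 Ω
X_C = 1/(ωC) = 2415 Ω
Branch 1: Z₁ = R = 330.0 Ω
Branch 2 (series LC): Z₂ = j(X_L − X_C) = −j1551 Ω
Parallel: Z = Z₁Z₂/(Z₁+Z₂), |Z| = 322.8 Ω, ∠Z = -12.01°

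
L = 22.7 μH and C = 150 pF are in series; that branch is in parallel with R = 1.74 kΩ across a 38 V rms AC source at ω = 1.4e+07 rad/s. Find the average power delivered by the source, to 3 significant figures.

X_L = ωL = 318 Ω
X_C = 1/(ωC) = 476 Ω
Branch 1: Z₁ = R = 1740 Ω
Branch 2 (series LC): Z₂ = j(X_L − X_C) = −j158 Ω
Parallel: Z = Z₁Z₂/(Z₁+Z₂), |Z| = 158 Ω, ∠Z = -84.8°
I = V/|Z| = 241 mA
P = VI cos φ = 38 × 0.241 × cos(-84.8°) = 830 mW

830 mW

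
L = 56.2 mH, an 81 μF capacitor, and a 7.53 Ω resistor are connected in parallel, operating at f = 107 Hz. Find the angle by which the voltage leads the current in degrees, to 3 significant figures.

-11.9°

ω = 2πf = 672.3 rad/s
X_L = ωL = 37.8 Ω
X_C = 1/(ωC) = 18.4 Ω
Parallel: admittances add. Y = 1/R + 1/(jωL) + jωC
Y = (0.133 + j0.0280) S
|Y| = 0.136 S → |Z| = 1/|Y| = 7.37 Ω, ∠Z = −∠Y = -11.9°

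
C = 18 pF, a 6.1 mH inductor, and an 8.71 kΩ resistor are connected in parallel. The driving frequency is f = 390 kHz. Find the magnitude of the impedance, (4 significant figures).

8543 Ω

ω = 2πf = 2.45e+06 rad/s
X_L = ωL = 14950 Ω
X_C = 1/(ωC) = 22670 Ω
Parallel: admittances add. Y = 1/R + 1/(jωL) + jωC
Y = (0.0001148 − j2.279e-05) S
|Y| = 0.0001171 S → |Z| = 1/|Y| = 8543 Ω, ∠Z = −∠Y = 11.23°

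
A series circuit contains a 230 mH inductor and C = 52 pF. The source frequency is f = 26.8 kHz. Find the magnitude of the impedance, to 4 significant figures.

75470 Ω

ω = 2πf = 168400 rad/s
X_L = ωL = 38730 Ω
X_C = 1/(ωC) = 114200 Ω
Net reactance X = X_L − X_C = -75470 Ω
Z = − j75470 Ω
|Z| = √(0² + 75470²) = 75470 Ω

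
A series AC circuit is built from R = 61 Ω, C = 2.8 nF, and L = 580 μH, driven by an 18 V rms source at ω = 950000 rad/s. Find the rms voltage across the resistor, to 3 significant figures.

5.92 V

X_L = ωL = 551 Ω
X_C = 1/(ωC) = 376 Ω
Net reactance X = X_L − X_C = 175 Ω
Z = 61.0 + j175 Ω
|Z| = √(61.0² + 175²) = 185 Ω
I = V/|Z| = 97.1 mA
V_R = I·|Z_R| = 0.0971 × 61.0 = 5.92 V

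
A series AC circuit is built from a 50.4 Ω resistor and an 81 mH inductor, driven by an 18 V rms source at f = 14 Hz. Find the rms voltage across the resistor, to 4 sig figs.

ω = 2πf = 87.96 rad/s
X_L = ωL = 7.125 Ω
Z = 50.40 + j7.125 Ω
|Z| = √(50.40² + 7.125²) = 50.90 Ω
I = V/|Z| = 353.6 mA
V_R = I·|Z_R| = 0.3536 × 50.40 = 17.82 V

17.82 V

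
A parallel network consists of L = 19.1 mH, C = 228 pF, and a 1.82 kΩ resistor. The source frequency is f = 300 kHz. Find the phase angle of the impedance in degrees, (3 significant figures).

ω = 2πf = 1.885e+06 rad/s
X_L = ωL = 36000 Ω
X_C = 1/(ωC) = 2330 Ω
Parallel: admittances add. Y = 1/R + 1/(jωL) + jωC
Y = (0.000549 + j0.000402) S
|Y| = 0.000681 S → |Z| = 1/|Y| = 1470 Ω, ∠Z = −∠Y = -36.2°

-36.2°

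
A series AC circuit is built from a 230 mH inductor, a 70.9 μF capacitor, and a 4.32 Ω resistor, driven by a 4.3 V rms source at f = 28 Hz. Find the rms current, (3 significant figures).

ω = 2πf = 175.9 rad/s
X_L = ωL = 40.5 Ω
X_C = 1/(ωC) = 80.2 Ω
Net reactance X = X_L − X_C = -39.7 Ω
Z = 4.32 − j39.7 Ω
|Z| = √(4.32² + 39.7²) = 39.9 Ω
I = V/|Z| = 4.3/39.9 = 108 mA

108 mA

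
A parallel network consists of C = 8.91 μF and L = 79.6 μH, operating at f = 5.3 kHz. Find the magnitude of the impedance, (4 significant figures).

ω = 2πf = 33300 rad/s
X_L = ωL = 2.651 Ω
X_C = 1/(ωC) = 3.370 Ω
Parallel: admittances add. Y = 1/(jωL) + jωC
Y = (0 − j0.08054) S
|Y| = 0.08054 S → |Z| = 1/|Y| = 12.42 Ω, ∠Z = −∠Y = 90.00°

12.42 Ω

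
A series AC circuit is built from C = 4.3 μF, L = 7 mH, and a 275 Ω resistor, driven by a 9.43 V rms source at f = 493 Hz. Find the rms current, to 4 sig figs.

33.66 mA

ω = 2πf = 3098 rad/s
X_L = ωL = 21.68 Ω
X_C = 1/(ωC) = 75.08 Ω
Net reactance X = X_L − X_C = -53.39 Ω
Z = 275.0 − j53.39 Ω
|Z| = √(275.0² + 53.39²) = 280.1 Ω
I = V/|Z| = 9.43/280.1 = 33.66 mA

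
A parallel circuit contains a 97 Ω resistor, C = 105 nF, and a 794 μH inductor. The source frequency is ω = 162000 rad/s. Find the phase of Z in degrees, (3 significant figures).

-41.9°

X_L = ωL = 129 Ω
X_C = 1/(ωC) = 58.8 Ω
Parallel: admittances add. Y = 1/R + 1/(jωL) + jωC
Y = (0.0103 + j0.00924) S
|Y| = 0.0138 S → |Z| = 1/|Y| = 72.2 Ω, ∠Z = −∠Y = -41.9°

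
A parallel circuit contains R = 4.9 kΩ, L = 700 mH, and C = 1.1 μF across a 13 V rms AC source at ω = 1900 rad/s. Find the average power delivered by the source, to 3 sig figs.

34.5 mW

X_L = ωL = 1330 Ω
X_C = 1/(ωC) = 478 Ω
Parallel: admittances add. Y = 1/R + 1/(jωL) + jωC
Y = (0.000204 + j0.00134) S
|Y| = 0.00135 S → |Z| = 1/|Y| = 739 Ω, ∠Z = −∠Y = -81.3°
I = V/|Z| = 17.6 mA
P = VI cos φ = 13 × 0.0176 × cos(-81.3°) = 34.5 mW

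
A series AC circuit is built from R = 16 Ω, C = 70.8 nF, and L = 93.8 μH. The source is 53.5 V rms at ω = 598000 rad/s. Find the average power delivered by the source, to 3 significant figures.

X_L = ωL = 56.1 Ω
X_C = 1/(ωC) = 23.6 Ω
Net reactance X = X_L − X_C = 32.5 Ω
Z = 16.0 + j32.5 Ω
|Z| = √(16.0² + 32.5²) = 36.2 Ω
∠Z = arctan(32.5/16.0) = 63.8°
I = V/|Z| = 1.48 A
P = VI cos φ = 53.5 × 1.48 × cos(63.8°) = 34.9 W

34.9 W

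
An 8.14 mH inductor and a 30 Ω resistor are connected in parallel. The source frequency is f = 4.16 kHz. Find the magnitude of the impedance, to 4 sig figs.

ω = 2πf = 26140 rad/s
X_L = ωL = 212.8 Ω
Parallel: admittances add. Y = 1/R + 1/(jωL)
Y = (0.03333 − j0.004700) S
|Y| = 0.03366 S → |Z| = 1/|Y| = 29.71 Ω, ∠Z = −∠Y = 8.026°

29.71 Ω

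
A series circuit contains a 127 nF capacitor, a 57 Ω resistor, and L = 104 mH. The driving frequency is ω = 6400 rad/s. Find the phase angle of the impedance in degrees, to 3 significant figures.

X_L = ωL = 666 Ω
X_C = 1/(ωC) = 1230 Ω
Net reactance X = X_L − X_C = -565 Ω
Z = 57.0 − j565 Ω
|Z| = √(57.0² + 565²) = 568 Ω
∠Z = arctan(-565/57.0) = -84.2°

-84.2°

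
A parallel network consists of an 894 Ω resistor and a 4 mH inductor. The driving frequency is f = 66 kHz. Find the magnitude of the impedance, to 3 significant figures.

ω = 2πf = 414700 rad/s
X_L = ωL = 1660 Ω
Parallel: admittances add. Y = 1/R + 1/(jωL)
Y = (0.00112 − j0.000603) S
|Y| = 0.00127 S → |Z| = 1/|Y| = 787 Ω, ∠Z = −∠Y = 28.3°

787 Ω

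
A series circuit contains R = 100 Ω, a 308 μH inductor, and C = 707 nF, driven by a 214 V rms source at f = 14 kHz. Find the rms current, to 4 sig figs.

ω = 2πf = 87960 rad/s
X_L = ωL = 27.09 Ω
X_C = 1/(ωC) = 16.08 Ω
Net reactance X = X_L − X_C = 11.01 Ω
Z = 100.0 + j11.01 Ω
|Z| = √(100.0² + 11.01²) = 100.6 Ω
I = V/|Z| = 214/100.6 = 2.127 A

2.127 A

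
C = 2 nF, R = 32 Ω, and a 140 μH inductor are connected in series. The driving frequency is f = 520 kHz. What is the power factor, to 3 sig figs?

ω = 2πf = 3.267e+06 rad/s
X_L = ωL = 457 Ω
X_C = 1/(ωC) = 153 Ω
Net reactance X = X_L − X_C = 304 Ω
Z = 32.0 + j304 Ω
|Z| = √(32.0² + 304²) = 306 Ω
∠Z = arctan(304/32.0) = 84.0°
cos φ = cos(84.0°) = 0.105

0.105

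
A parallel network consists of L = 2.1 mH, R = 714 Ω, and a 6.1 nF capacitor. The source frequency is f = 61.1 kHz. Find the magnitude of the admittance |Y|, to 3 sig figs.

1.78 mS

ω = 2πf = 383900 rad/s
X_L = ωL = 806 Ω
X_C = 1/(ωC) = 427 Ω
Parallel: admittances add. Y = 1/R + 1/(jωL) + jωC
Y = (0.00140 + j0.00110) S
|Y| = 0.00178 S → |Z| = 1/|Y| = 561 Ω, ∠Z = −∠Y = -38.2°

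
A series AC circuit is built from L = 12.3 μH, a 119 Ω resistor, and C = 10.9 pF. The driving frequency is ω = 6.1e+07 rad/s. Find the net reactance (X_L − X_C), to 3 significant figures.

-754 Ω

X_L = ωL = 750 Ω
X_C = 1/(ωC) = 1500 Ω
X = 750 − 1500 = -754 Ω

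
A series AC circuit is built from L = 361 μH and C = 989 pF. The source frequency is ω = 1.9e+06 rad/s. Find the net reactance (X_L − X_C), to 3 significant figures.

154 Ω

X_L = ωL = 686 Ω
X_C = 1/(ωC) = 532 Ω
X = 686 − 532 = 154 Ω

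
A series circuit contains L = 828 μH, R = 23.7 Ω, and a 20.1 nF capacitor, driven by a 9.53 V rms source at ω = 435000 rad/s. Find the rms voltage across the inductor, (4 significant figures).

13.90 V

X_L = ωL = 360.2 Ω
X_C = 1/(ωC) = 114.4 Ω
Net reactance X = X_L − X_C = 245.8 Ω
Z = 23.70 + j245.8 Ω
|Z| = √(23.70² + 245.8²) = 246.9 Ω
I = V/|Z| = 38.59 mA
V_L = I·|Z_L| = 0.03859 × 360.2 = 13.90 V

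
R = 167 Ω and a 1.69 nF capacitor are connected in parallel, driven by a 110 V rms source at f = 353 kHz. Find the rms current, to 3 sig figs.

ω = 2πf = 2.218e+06 rad/s
X_C = 1/(ωC) = 267 Ω
Parallel: admittances add. Y = 1/R + jωC
Y = (0.00599 + j0.00375) S
|Y| = 0.00706 S → |Z| = 1/|Y| = 142 Ω, ∠Z = −∠Y = -32.0°
I = V/|Z| = 110/142 = 777 mA

777 mA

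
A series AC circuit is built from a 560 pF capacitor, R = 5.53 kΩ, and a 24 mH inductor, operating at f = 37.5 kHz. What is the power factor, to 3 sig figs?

ω = 2πf = 235600 rad/s
X_L = ωL = 5650 Ω
X_C = 1/(ωC) = 7580 Ω
Net reactance X = X_L − X_C = -1920 Ω
Z = 5530 − j1920 Ω
|Z| = √(5530² + 1920²) = 5860 Ω
∠Z = arctan(-1920/5530) = -19.2°
cos φ = cos(-19.2°) = 0.944

0.944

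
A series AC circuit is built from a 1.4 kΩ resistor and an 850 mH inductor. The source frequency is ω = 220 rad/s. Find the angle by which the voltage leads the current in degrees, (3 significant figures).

X_L = ωL = 187 Ω
Z = 1400 + j187 Ω
|Z| = √(1400² + 187²) = 1410 Ω
∠Z = arctan(187/1400) = 7.61°

7.61°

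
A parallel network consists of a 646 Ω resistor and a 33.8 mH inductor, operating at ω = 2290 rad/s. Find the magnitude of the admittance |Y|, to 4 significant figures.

13.01 mS

X_L = ωL = 77.40 Ω
Parallel: admittances add. Y = 1/R + 1/(jωL)
Y = (0.001548 − j0.01292) S
|Y| = 0.01301 S → |Z| = 1/|Y| = 76.85 Ω, ∠Z = −∠Y = 83.17°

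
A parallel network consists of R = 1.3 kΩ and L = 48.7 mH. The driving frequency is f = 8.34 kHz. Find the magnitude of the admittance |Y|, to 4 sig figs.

863.3 μS

ω = 2πf = 52400 rad/s
X_L = ωL = 2552 Ω
Parallel: admittances add. Y = 1/R + 1/(jωL)
Y = (0.0007692 − j0.0003919) S
|Y| = 0.0008633 S → |Z| = 1/|Y| = 1158 Ω, ∠Z = −∠Y = 26.99°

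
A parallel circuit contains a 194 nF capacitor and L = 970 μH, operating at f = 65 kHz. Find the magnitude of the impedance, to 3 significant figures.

13.0 Ω

ω = 2πf = 408400 rad/s
X_L = ωL = 396 Ω
X_C = 1/(ωC) = 12.6 Ω
Parallel: admittances add. Y = 1/(jωL) + jωC
Y = (0 + j0.0767) S
|Y| = 0.0767 S → |Z| = 1/|Y| = 13.0 Ω, ∠Z = −∠Y = -90.0°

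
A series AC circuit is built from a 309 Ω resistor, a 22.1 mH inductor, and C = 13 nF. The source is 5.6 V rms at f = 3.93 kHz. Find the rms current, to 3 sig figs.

2.16 mA

ω = 2πf = 24690 rad/s
X_L = ωL = 546 Ω
X_C = 1/(ωC) = 3120 Ω
Net reactance X = X_L − X_C = -2570 Ω
Z = 309 − j2570 Ω
|Z| = √(309² + 2570²) = 2590 Ω
I = V/|Z| = 5.6/2590 = 2.16 mA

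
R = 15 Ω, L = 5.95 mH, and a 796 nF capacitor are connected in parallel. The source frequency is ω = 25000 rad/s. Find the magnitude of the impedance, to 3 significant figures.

X_L = ωL = 149 Ω
X_C = 1/(ωC) = 50.3 Ω
Parallel: admittances add. Y = 1/R + 1/(jωL) + jωC
Y = (0.0667 + j0.0132) S
|Y| = 0.0680 S → |Z| = 1/|Y| = 14.7 Ω, ∠Z = −∠Y = -11.2°

14.7 Ω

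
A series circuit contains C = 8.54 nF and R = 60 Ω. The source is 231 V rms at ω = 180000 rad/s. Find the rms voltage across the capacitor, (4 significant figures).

230.0 V

X_C = 1/(ωC) = 650.5 Ω
Z = 60.00 − j650.5 Ω
|Z| = √(60.00² + 650.5²) = 653.3 Ω
I = V/|Z| = 353.6 mA
V_C = I·|Z_C| = 0.3536 × 650.5 = 230.0 V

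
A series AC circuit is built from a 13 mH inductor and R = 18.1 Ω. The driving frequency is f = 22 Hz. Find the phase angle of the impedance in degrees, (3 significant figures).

ω = 2πf = 138.2 rad/s
X_L = ωL = 1.80 Ω
Z = 18.1 + j1.80 Ω
|Z| = √(18.1² + 1.80²) = 18.2 Ω
∠Z = arctan(1.80/18.1) = 5.67°

5.67°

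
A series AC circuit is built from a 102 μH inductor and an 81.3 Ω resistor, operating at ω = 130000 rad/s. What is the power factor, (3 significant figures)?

X_L = ωL = 13.3 Ω
Z = 81.3 + j13.3 Ω
|Z| = √(81.3² + 13.3²) = 82.4 Ω
∠Z = arctan(13.3/81.3) = 9.26°
cos φ = cos(9.26°) = 0.987

0.987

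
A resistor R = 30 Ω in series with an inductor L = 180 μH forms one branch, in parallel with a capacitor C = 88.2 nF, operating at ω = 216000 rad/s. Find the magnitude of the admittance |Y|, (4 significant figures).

12.78 mS

X_L = ωL = 38.88 Ω
X_C = 1/(ωC) = 52.49 Ω
Branch 1 (R+jX_L): Z₁ = 30.00 + j38.88 Ω, |Z₁| = 49.11 Ω
Branch 2 (−jX_C): Z₂ = −j52.49 Ω
Parallel: Z = Z₁Z₂/(Z₁+Z₂), |Z| = 78.25 Ω, ∠Z = -13.25°
|Y| = 1/|Z| = 12.78 mS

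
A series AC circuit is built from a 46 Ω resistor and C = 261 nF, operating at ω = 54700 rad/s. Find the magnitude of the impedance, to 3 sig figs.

X_C = 1/(ωC) = 70.0 Ω
Z = 46.0 − j70.0 Ω
|Z| = √(46.0² + 70.0²) = 83.8 Ω

83.8 Ω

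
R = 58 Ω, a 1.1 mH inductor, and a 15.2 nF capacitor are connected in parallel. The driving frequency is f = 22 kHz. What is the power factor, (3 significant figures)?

ω = 2πf = 138200 rad/s
X_L = ωL = 152 Ω
X_C = 1/(ωC) = 476 Ω
Parallel: admittances add. Y = 1/R + 1/(jωL) + jωC
Y = (0.0172 − j0.00448) S
|Y| = 0.0178 S → |Z| = 1/|Y| = 56.1 Ω, ∠Z = −∠Y = 14.6°
cos φ = cos(14.6°) = 0.968

0.968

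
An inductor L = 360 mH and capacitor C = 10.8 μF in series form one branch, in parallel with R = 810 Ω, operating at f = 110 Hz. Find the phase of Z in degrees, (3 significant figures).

ω = 2πf = 691.2 rad/s
X_L = ωL = 249 Ω
X_C = 1/(ωC) = 134 Ω
Branch 1: Z₁ = R = 810 Ω
Branch 2 (series LC): Z₂ = j(X_L − X_C) = j115 Ω
Parallel: Z = Z₁Z₂/(Z₁+Z₂), |Z| = 114 Ω, ∠Z = 81.9°

81.9°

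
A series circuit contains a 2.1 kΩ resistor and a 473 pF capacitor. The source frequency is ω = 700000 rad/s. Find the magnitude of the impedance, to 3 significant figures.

3680 Ω

X_C = 1/(ωC) = 3020 Ω
Z = 2100 − j3020 Ω
|Z| = √(2100² + 3020²) = 3680 Ω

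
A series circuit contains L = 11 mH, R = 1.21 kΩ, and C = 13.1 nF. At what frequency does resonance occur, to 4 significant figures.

13.26 kHz

ω₀ = 1/√(LC) = 1/√(0.011 × 1.31e-08) = 83300 rad/s
f₀ = ω₀/(2π) = 13.26 kHz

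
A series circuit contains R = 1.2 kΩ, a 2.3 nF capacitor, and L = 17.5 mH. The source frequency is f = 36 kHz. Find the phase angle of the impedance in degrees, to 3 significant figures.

59.5°

ω = 2πf = 226200 rad/s
X_L = ωL = 3960 Ω
X_C = 1/(ωC) = 1920 Ω
Net reactance X = X_L − X_C = 2040 Ω
Z = 1200 + j2040 Ω
|Z| = √(1200² + 2040²) = 2360 Ω
∠Z = arctan(2040/1200) = 59.5°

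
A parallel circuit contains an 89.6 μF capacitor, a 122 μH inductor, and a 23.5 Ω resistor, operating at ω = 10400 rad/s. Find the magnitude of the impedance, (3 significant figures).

X_L = ωL = 1.27 Ω
X_C = 1/(ωC) = 1.07 Ω
Parallel: admittances add. Y = 1/R + 1/(jωL) + jωC
Y = (0.0426 + j0.144) S
|Y| = 0.150 S → |Z| = 1/|Y| = 6.67 Ω, ∠Z = −∠Y = -73.5°

6.67 Ω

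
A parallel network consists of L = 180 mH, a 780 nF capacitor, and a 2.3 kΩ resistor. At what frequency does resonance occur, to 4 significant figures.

ω₀ = 1/√(LC) = 1/√(0.18 × 7.8e-07) = 2669 rad/s
f₀ = ω₀/(2π) = 424.8 Hz

424.8 Hz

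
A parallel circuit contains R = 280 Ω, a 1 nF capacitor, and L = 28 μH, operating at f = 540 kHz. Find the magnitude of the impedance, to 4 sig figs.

ω = 2πf = 3.393e+06 rad/s
X_L = ωL = 95.00 Ω
X_C = 1/(ωC) = 294.7 Ω
Parallel: admittances add. Y = 1/R + 1/(jωL) + jωC
Y = (0.003571 − j0.007133) S
|Y| = 0.007977 S → |Z| = 1/|Y| = 125.4 Ω, ∠Z = −∠Y = 63.40°

125.4 Ω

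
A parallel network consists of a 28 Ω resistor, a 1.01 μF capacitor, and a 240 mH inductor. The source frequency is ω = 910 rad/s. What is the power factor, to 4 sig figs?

X_L = ωL = 218.4 Ω
X_C = 1/(ωC) = 1088 Ω
Parallel: admittances add. Y = 1/R + 1/(jωL) + jωC
Y = (0.03571 − j0.003660) S
|Y| = 0.03590 S → |Z| = 1/|Y| = 27.85 Ω, ∠Z = −∠Y = 5.851°
cos φ = cos(5.851°) = 0.9948

0.9948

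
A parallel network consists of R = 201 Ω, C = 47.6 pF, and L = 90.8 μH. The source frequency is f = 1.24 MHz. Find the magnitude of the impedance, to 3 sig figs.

ω = 2πf = 7.791e+06 rad/s
X_L = ωL = 707 Ω
X_C = 1/(ωC) = 2700 Ω
Parallel: admittances add. Y = 1/R + 1/(jωL) + jωC
Y = (0.00498 − j0.00104) S
|Y| = 0.00508 S → |Z| = 1/|Y| = 197 Ω, ∠Z = −∠Y = 11.8°

197 Ω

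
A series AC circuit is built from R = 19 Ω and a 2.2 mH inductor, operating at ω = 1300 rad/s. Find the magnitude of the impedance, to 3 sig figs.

X_L = ωL = 2.86 Ω
Z = 19.0 + j2.86 Ω
|Z| = √(19.0² + 2.86²) = 19.2 Ω

19.2 Ω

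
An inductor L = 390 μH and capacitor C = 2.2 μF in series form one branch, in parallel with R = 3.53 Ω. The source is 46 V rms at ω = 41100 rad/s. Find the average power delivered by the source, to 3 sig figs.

X_L = ωL = 16.0 Ω
X_C = 1/(ωC) = 11.1 Ω
Branch 1: Z₁ = R = 3.53 Ω
Branch 2 (series LC): Z₂ = j(X_L − X_C) = j4.97 Ω
Parallel: Z = Z₁Z₂/(Z₁+Z₂), |Z| = 2.88 Ω, ∠Z = 35.4°
I = V/|Z| = 16.0 A
P = VI cos φ = 46 × 16.0 × cos(35.4°) = 599 W

599 W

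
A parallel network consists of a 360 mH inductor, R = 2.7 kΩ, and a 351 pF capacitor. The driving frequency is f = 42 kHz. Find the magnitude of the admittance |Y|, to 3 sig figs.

ω = 2πf = 263900 rad/s
X_L = ωL = 95000 Ω
X_C = 1/(ωC) = 10800 Ω
Parallel: admittances add. Y = 1/R + 1/(jωL) + jωC
Y = (0.000370 + j8.21e-05) S
|Y| = 0.000379 S → |Z| = 1/|Y| = 2640 Ω, ∠Z = −∠Y = -12.5°

379 μS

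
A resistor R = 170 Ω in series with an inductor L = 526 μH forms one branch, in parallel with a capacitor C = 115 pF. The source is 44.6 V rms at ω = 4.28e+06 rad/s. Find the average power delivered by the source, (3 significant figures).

66.3 mW

X_L = ωL = 2250 Ω
X_C = 1/(ωC) = 2030 Ω
Branch 1 (R+jX_L): Z₁ = 170 + j2250 Ω, |Z₁| = 2260 Ω
Branch 2 (−jX_C): Z₂ = −j2030 Ω
Parallel: Z = Z₁Z₂/(Z₁+Z₂), |Z| = 16500 Ω, ∠Z = -56.6°
I = V/|Z| = 2.70 mA
P = VI cos φ = 44.6 × 0.00270 × cos(-56.6°) = 66.3 mW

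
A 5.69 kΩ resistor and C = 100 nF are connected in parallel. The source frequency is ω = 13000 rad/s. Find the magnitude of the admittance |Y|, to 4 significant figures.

X_C = 1/(ωC) = 769.2 Ω
Parallel: admittances add. Y = 1/R + jωC
Y = (0.0001757 + j0.001300) S
|Y| = 0.001312 S → |Z| = 1/|Y| = 762.3 Ω, ∠Z = −∠Y = -82.30°

1.312 mS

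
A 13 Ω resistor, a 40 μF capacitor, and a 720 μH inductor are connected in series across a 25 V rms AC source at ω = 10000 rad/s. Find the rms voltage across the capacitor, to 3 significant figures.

X_L = ωL = 7.20 Ω
X_C = 1/(ωC) = 2.50 Ω
Net reactance X = X_L − X_C = 4.70 Ω
Z = 13.0 + j4.70 Ω
|Z| = √(13.0² + 4.70²) = 13.8 Ω
I = V/|Z| = 1.81 A
V_C = I·|Z_C| = 1.81 × 2.50 = 4.52 V

4.52 V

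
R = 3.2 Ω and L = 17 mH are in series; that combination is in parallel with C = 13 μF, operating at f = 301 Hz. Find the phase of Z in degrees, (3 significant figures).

63.7°

ω = 2πf = 1891 rad/s
X_L = ωL = 32.2 Ω
X_C = 1/(ωC) = 40.7 Ω
Branch 1 (R+jX_L): Z₁ = 3.20 + j32.2 Ω, |Z₁| = 32.3 Ω
Branch 2 (−jX_C): Z₂ = −j40.7 Ω
Parallel: Z = Z₁Z₂/(Z₁+Z₂), |Z| = 144 Ω, ∠Z = 63.7°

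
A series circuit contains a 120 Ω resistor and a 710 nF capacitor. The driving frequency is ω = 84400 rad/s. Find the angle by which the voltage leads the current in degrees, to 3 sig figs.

-7.92°

X_C = 1/(ωC) = 16.7 Ω
Z = 120 − j16.7 Ω
|Z| = √(120² + 16.7²) = 121 Ω
∠Z = arctan(-16.7/120) = -7.92°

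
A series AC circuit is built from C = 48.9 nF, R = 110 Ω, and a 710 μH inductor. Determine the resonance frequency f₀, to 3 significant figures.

ω₀ = 1/√(LC) = 1/√(0.00071 × 4.89e-08) = 169700 rad/s
f₀ = ω₀/(2π) = 27.0 kHz

27.0 kHz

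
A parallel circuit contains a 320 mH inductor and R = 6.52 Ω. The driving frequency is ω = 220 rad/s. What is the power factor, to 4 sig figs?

0.9957

X_L = ωL = 70.40 Ω
Parallel: admittances add. Y = 1/R + 1/(jωL)
Y = (0.1534 − j0.01420) S
|Y| = 0.1540 S → |Z| = 1/|Y| = 6.492 Ω, ∠Z = −∠Y = 5.291°
cos φ = cos(5.291°) = 0.9957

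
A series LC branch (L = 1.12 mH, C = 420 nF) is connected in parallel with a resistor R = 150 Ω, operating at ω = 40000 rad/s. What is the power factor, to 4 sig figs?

0.09769

X_L = ωL = 44.80 Ω
X_C = 1/(ωC) = 59.52 Ω
Branch 1: Z₁ = R = 150.0 Ω
Branch 2 (series LC): Z₂ = j(X_L − X_C) = −j14.72 Ω
Parallel: Z = Z₁Z₂/(Z₁+Z₂), |Z| = 14.65 Ω, ∠Z = -84.39°
cos φ = cos(-84.39°) = 0.09769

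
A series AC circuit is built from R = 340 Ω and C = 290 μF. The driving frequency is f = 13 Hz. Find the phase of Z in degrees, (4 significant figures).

-7.078°

ω = 2πf = 81.68 rad/s
X_C = 1/(ωC) = 42.22 Ω
Z = 340.0 − j42.22 Ω
|Z| = √(340.0² + 42.22²) = 342.6 Ω
∠Z = arctan(-42.22/340.0) = -7.078°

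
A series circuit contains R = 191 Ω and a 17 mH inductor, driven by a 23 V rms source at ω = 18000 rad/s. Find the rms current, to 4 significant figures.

X_L = ωL = 306.0 Ω
Z = 191.0 + j306.0 Ω
|Z| = √(191.0² + 306.0²) = 360.7 Ω
I = V/|Z| = 23/360.7 = 63.76 mA

63.76 mA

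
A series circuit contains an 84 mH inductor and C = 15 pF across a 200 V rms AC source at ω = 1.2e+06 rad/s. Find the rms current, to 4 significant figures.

4.420 mA

X_L = ωL = 100800 Ω
X_C = 1/(ωC) = 55560 Ω
Net reactance X = X_L − X_C = 45240 Ω
Z = j45240 Ω
|Z| = √(0² + 45240²) = 45240 Ω
I = V/|Z| = 200/45240 = 4.420 mA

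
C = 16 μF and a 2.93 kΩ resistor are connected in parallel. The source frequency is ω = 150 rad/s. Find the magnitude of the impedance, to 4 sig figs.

412.5 Ω

X_C = 1/(ωC) = 416.7 Ω
Parallel: admittances add. Y = 1/R + jωC
Y = (0.0003413 + j0.002400) S
|Y| = 0.002424 S → |Z| = 1/|Y| = 412.5 Ω, ∠Z = −∠Y = -81.91°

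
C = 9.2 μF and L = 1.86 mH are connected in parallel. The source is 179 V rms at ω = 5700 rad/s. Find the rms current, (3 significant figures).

7.50 A

X_L = ωL = 10.6 Ω
X_C = 1/(ωC) = 19.1 Ω
Parallel: admittances add. Y = 1/(jωL) + jωC
Y = (0 − j0.0419) S
|Y| = 0.0419 S → |Z| = 1/|Y| = 23.9 Ω, ∠Z = −∠Y = 90.0°
I = V/|Z| = 179/23.9 = 7.50 A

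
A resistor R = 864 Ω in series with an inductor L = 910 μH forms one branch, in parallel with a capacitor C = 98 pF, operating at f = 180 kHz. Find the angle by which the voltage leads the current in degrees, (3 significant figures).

ω = 2πf = 1.131e+06 rad/s
X_L = ωL = 1030 Ω
X_C = 1/(ωC) = 9020 Ω
Branch 1 (R+jX_L): Z₁ = 864 + j1030 Ω, |Z₁| = 1340 Ω
Branch 2 (−jX_C): Z₂ = −j9020 Ω
Parallel: Z = Z₁Z₂/(Z₁+Z₂), |Z| = 1510 Ω, ∠Z = 43.8°

43.8°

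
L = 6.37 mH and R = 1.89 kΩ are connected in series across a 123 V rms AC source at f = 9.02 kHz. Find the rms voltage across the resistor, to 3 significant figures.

121 V

ω = 2πf = 56670 rad/s
X_L = ωL = 361 Ω
Z = 1890 + j361 Ω
|Z| = √(1890² + 361²) = 1920 Ω
I = V/|Z| = 63.9 mA
V_R = I·|Z_R| = 0.0639 × 1890 = 121 V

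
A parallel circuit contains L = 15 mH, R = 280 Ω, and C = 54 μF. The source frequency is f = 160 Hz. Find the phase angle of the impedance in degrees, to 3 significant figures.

73.5°

ω = 2πf = 1005 rad/s
X_L = ωL = 15.1 Ω
X_C = 1/(ωC) = 18.4 Ω
Parallel: admittances add. Y = 1/R + 1/(jωL) + jωC
Y = (0.00357 − j0.0120) S
|Y| = 0.0125 S → |Z| = 1/|Y| = 79.7 Ω, ∠Z = −∠Y = 73.5°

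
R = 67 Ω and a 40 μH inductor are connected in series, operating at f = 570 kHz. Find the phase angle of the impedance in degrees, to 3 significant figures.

64.9°

ω = 2πf = 3.581e+06 rad/s
X_L = ωL = 143 Ω
Z = 67.0 + j143 Ω
|Z| = √(67.0² + 143²) = 158 Ω
∠Z = arctan(143/67.0) = 64.9°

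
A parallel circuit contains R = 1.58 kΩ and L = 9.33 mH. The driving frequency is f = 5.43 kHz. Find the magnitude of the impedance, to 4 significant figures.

ω = 2πf = 34120 rad/s
X_L = ωL = 318.3 Ω
Parallel: admittances add. Y = 1/R + 1/(jωL)
Y = (0.0006329 − j0.003142) S
|Y| = 0.003205 S → |Z| = 1/|Y| = 312.0 Ω, ∠Z = −∠Y = 78.61°

312.0 Ω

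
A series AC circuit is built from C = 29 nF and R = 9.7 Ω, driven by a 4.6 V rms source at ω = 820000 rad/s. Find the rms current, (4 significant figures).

X_C = 1/(ωC) = 42.05 Ω
Z = 9.700 − j42.05 Ω
|Z| = √(9.700² + 42.05²) = 43.16 Ω
I = V/|Z| = 4.6/43.16 = 106.6 mA

106.6 mA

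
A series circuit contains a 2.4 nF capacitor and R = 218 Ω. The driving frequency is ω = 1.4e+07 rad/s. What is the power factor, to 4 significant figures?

X_C = 1/(ωC) = 29.76 Ω
Z = 218.0 − j29.76 Ω
|Z| = √(218.0² + 29.76²) = 220.0 Ω
∠Z = arctan(-29.76/218.0) = -7.774°
cos φ = cos(-7.774°) = 0.9908

0.9908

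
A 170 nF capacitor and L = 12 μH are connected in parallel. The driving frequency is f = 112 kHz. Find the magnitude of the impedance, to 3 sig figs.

ω = 2πf = 703700 rad/s
X_L = ωL = 8.44 Ω
X_C = 1/(ωC) = 8.36 Ω
Parallel: admittances add. Y = 1/(jωL) + jωC
Y = (0 + j0.00121) S
|Y| = 0.00121 S → |Z| = 1/|Y| = 824 Ω, ∠Z = −∠Y = -90.0°

824 Ω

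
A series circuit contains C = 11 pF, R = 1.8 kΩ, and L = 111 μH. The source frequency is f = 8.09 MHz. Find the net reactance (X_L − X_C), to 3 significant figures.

3850 Ω

ω = 2πf = 5.083e+07 rad/s
X_L = ωL = 5640 Ω
X_C = 1/(ωC) = 1790 Ω
X = 5640 − 1790 = 3850 Ω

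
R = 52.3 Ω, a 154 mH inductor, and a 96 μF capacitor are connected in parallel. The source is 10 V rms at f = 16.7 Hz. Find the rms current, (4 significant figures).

ω = 2πf = 104.9 rad/s
X_L = ωL = 16.16 Ω
X_C = 1/(ωC) = 99.27 Ω
Parallel: admittances add. Y = 1/R + 1/(jωL) + jωC
Y = (0.01912 − j0.05181) S
|Y| = 0.05523 S → |Z| = 1/|Y| = 18.11 Ω, ∠Z = −∠Y = 69.74°
I = V/|Z| = 10/18.11 = 552.3 mA

552.3 mA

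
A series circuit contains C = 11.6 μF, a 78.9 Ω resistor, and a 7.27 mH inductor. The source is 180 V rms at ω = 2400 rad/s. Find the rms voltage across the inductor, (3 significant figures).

X_L = ωL = 17.4 Ω
X_C = 1/(ωC) = 35.9 Ω
Net reactance X = X_L − X_C = -18.5 Ω
Z = 78.9 − j18.5 Ω
|Z| = √(78.9² + 18.5²) = 81.0 Ω
I = V/|Z| = 2.22 A
V_L = I·|Z_L| = 2.22 × 17.4 = 38.8 V

38.8 V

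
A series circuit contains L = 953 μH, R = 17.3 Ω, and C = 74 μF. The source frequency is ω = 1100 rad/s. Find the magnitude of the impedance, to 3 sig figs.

20.6 Ω

X_L = ωL = 1.05 Ω
X_C = 1/(ωC) = 12.3 Ω
Net reactance X = X_L − X_C = -11.2 Ω
Z = 17.3 − j11.2 Ω
|Z| = √(17.3² + 11.2²) = 20.6 Ω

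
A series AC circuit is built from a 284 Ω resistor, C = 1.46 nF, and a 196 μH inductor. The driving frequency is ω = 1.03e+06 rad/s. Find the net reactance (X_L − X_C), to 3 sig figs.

X_L = ωL = 202 Ω
X_C = 1/(ωC) = 665 Ω
X = 202 − 665 = -463 Ω

-463 Ω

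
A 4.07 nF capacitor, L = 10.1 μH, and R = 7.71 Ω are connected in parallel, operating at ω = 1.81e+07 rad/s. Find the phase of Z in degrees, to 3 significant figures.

X_L = ωL = 183 Ω
X_C = 1/(ωC) = 13.6 Ω
Parallel: admittances add. Y = 1/R + 1/(jωL) + jωC
Y = (0.130 + j0.0682) S
|Y| = 0.147 S → |Z| = 1/|Y| = 6.82 Ω, ∠Z = −∠Y = -27.7°

-27.7°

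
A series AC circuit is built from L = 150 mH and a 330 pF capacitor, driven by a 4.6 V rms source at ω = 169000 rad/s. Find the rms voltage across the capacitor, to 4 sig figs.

X_L = ωL = 25350 Ω
X_C = 1/(ωC) = 17930 Ω
Net reactance X = X_L − X_C = 7419 Ω
Z = j7419 Ω
|Z| = √(0² + 7419²) = 7419 Ω
I = V/|Z| = 620.0 μA
V_C = I·|Z_C| = 0.0006200 × 17930 = 11.12 V

11.12 V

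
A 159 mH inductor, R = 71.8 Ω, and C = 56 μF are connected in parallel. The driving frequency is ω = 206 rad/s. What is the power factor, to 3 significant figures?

X_L = ωL = 32.8 Ω
X_C = 1/(ωC) = 86.7 Ω
Parallel: admittances add. Y = 1/R + 1/(jωL) + jωC
Y = (0.0139 − j0.0190) S
|Y| = 0.0236 S → |Z| = 1/|Y| = 42.5 Ω, ∠Z = −∠Y = 53.7°
cos φ = cos(53.7°) = 0.591

0.591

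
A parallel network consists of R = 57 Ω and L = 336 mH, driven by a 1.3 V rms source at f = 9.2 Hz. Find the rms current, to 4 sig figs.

70.71 mA

ω = 2πf = 57.81 rad/s
X_L = ωL = 19.42 Ω
Parallel: admittances add. Y = 1/R + 1/(jωL)
Y = (0.01754 − j0.05149) S
|Y| = 0.05439 S → |Z| = 1/|Y| = 18.38 Ω, ∠Z = −∠Y = 71.18°
I = V/|Z| = 1.3/18.38 = 70.71 mA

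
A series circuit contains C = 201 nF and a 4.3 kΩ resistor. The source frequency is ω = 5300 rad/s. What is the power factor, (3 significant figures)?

X_C = 1/(ωC) = 939 Ω
Z = 4300 − j939 Ω
|Z| = √(4300² + 939²) = 4400 Ω
∠Z = arctan(-939/4300) = -12.3°
cos φ = cos(-12.3°) = 0.977

0.977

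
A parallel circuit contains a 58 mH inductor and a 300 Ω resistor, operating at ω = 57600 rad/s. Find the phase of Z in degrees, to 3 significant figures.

X_L = ωL = 3340 Ω
Parallel: admittances add. Y = 1/R + 1/(jωL)
Y = (0.00333 − j0.000299) S
|Y| = 0.00335 S → |Z| = 1/|Y| = 299 Ω, ∠Z = −∠Y = 5.13°

5.13°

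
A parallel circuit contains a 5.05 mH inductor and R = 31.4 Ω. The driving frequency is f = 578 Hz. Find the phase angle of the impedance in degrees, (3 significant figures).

ω = 2πf = 3632 rad/s
X_L = ωL = 18.3 Ω
Parallel: admittances add. Y = 1/R + 1/(jωL)
Y = (0.0318 − j0.0545) S
|Y| = 0.0631 S → |Z| = 1/|Y| = 15.8 Ω, ∠Z = −∠Y = 59.7°

59.7°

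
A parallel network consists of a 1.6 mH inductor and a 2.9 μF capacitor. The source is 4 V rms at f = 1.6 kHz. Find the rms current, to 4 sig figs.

ω = 2πf = 10050 rad/s
X_L = ωL = 16.08 Ω
X_C = 1/(ωC) = 34.30 Ω
Parallel: admittances add. Y = 1/(jωL) + jωC
Y = (0 − j0.03302) S
|Y| = 0.03302 S → |Z| = 1/|Y| = 30.29 Ω, ∠Z = −∠Y = 90.00°
I = V/|Z| = 4/30.29 = 132.1 mA

132.1 mA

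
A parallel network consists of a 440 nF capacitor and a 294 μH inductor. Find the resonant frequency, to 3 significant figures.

14.0 kHz

ω₀ = 1/√(LC) = 1/√(0.000294 × 4.4e-07) = 87920 rad/s
f₀ = ω₀/(2π) = 14.0 kHz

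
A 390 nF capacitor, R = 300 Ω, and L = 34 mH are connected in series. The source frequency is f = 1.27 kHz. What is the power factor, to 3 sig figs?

0.986

ω = 2πf = 7980 rad/s
X_L = ωL = 271 Ω
X_C = 1/(ωC) = 321 Ω
Net reactance X = X_L − X_C = -50.0 Ω
Z = 300 − j50.0 Ω
|Z| = √(300² + 50.0²) = 304 Ω
∠Z = arctan(-50.0/300) = -9.47°
cos φ = cos(-9.47°) = 0.986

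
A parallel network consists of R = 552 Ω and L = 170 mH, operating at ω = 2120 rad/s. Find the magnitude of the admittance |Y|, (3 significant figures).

3.31 mS

X_L = ωL = 360 Ω
Parallel: admittances add. Y = 1/R + 1/(jωL)
Y = (0.00181 − j0.00277) S
|Y| = 0.00331 S → |Z| = 1/|Y| = 302 Ω, ∠Z = −∠Y = 56.9°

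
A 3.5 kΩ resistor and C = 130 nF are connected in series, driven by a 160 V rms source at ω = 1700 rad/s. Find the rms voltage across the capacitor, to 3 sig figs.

X_C = 1/(ωC) = 4520 Ω
Z = 3500 − j4520 Ω
|Z| = √(3500² + 4520²) = 5720 Ω
I = V/|Z| = 28.0 mA
V_C = I·|Z_C| = 0.0280 × 4520 = 127 V

127 V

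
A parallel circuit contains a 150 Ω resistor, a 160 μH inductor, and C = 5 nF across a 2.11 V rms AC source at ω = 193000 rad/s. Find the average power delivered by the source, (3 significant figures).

X_L = ωL = 30.9 Ω
X_C = 1/(ωC) = 1040 Ω
Parallel: admittances add. Y = 1/R + 1/(jωL) + jωC
Y = (0.00667 − j0.0314) S
|Y| = 0.0321 S → |Z| = 1/|Y| = 31.1 Ω, ∠Z = −∠Y = 78.0°
I = V/|Z| = 67.8 mA
P = VI cos φ = 2.11 × 0.0678 × cos(78.0°) = 29.7 mW

29.7 mW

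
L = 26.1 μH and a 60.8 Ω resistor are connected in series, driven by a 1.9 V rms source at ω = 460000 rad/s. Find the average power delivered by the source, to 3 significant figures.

X_L = ωL = 12.0 Ω
Z = 60.8 + j12.0 Ω
|Z| = √(60.8² + 12.0²) = 62.0 Ω
∠Z = arctan(12.0/60.8) = 11.2°
I = V/|Z| = 30.7 mA
P = VI cos φ = 1.9 × 0.0307 × cos(11.2°) = 57.1 mW

57.1 mW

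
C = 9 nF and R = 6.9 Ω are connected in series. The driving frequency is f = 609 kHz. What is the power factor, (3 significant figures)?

0.231

ω = 2πf = 3.826e+06 rad/s
X_C = 1/(ωC) = 29.0 Ω
Z = 6.90 − j29.0 Ω
|Z| = √(6.90² + 29.0²) = 29.8 Ω
∠Z = arctan(-29.0/6.90) = -76.6°
cos φ = cos(-76.6°) = 0.231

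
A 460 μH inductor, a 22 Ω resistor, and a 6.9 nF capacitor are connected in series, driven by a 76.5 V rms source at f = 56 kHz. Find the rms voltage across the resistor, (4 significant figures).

6.705 V

ω = 2πf = 351900 rad/s
X_L = ωL = 161.9 Ω
X_C = 1/(ωC) = 411.9 Ω
Net reactance X = X_L − X_C = -250.0 Ω
Z = 22.00 − j250.0 Ω
|Z| = √(22.00² + 250.0²) = 251.0 Ω
I = V/|Z| = 304.8 mA
V_R = I·|Z_R| = 0.3048 × 22.00 = 6.705 V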